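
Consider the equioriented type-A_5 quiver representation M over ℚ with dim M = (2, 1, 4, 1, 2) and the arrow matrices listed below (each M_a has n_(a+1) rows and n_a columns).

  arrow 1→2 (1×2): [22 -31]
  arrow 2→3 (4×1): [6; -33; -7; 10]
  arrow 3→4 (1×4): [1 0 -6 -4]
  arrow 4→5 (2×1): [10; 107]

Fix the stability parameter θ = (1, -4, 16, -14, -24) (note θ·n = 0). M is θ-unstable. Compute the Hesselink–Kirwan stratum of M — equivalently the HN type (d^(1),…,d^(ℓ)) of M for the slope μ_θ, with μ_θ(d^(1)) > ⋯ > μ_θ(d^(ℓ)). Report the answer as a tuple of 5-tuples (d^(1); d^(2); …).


Barcode: M ≅ I[1,1], I[1,5], I[3,3]^3, I[5,5]. HN layers by μ_θ (4 steps, strictly decreasing):
  μ^(1)=16; μ^(2)=1; μ^(3)=-5; μ^(4)=-24

((0, 0, 3, 0, 0); (1, 0, 0, 0, 0); (1, 1, 1, 1, 1); (0, 0, 0, 0, 1))


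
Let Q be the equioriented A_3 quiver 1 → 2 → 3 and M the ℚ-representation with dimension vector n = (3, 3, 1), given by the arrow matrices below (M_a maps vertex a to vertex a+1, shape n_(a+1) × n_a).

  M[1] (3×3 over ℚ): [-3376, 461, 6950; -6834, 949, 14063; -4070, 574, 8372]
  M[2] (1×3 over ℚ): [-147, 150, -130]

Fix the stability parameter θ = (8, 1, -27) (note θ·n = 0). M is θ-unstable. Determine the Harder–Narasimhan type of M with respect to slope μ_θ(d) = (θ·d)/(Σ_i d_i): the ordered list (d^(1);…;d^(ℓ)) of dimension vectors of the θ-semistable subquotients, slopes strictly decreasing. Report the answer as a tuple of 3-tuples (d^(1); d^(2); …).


Via rank(M_{q-1}∘⋯∘M_p): M ≅ I[1,2]^2, I[1,3].
μ_θ-semistable layers: μ^(1)=9/2; μ^(2)=-6

((2, 2, 0); (1, 1, 1))


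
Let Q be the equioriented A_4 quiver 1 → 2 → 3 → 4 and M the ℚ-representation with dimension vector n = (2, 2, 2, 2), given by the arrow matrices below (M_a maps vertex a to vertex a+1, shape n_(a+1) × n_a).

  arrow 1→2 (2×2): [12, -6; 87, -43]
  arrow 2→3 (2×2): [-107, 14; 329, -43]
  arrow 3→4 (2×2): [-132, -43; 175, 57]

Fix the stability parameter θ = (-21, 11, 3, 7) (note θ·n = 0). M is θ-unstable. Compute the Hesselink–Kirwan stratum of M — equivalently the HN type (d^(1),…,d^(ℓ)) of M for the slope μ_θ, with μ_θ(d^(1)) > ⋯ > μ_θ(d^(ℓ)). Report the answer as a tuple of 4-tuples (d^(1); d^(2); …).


Via rank(M_{q-1}∘⋯∘M_p): M ≅ I[1,4]^2.
μ_θ-semistable layers: μ^(1)=7; μ^(2)=-21

((0, 2, 2, 2); (2, 0, 0, 0))


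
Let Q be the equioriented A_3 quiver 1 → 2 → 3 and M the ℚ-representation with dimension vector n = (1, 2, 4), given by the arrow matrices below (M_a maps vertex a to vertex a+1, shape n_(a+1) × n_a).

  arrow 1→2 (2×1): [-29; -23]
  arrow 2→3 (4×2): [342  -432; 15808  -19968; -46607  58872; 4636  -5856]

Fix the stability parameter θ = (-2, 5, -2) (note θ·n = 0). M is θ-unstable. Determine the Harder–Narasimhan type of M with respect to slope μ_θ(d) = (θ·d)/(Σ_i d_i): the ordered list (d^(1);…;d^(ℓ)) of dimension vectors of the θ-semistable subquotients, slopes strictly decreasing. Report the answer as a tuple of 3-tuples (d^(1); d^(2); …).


Via rank(M_{q-1}∘⋯∘M_p): M ≅ I[1,3], I[2,2], I[3,3]^3.
μ_θ-semistable layers: μ^(1)=5; μ^(2)=3/2; μ^(3)=-2

((0, 1, 0); (0, 1, 1); (1, 0, 3))


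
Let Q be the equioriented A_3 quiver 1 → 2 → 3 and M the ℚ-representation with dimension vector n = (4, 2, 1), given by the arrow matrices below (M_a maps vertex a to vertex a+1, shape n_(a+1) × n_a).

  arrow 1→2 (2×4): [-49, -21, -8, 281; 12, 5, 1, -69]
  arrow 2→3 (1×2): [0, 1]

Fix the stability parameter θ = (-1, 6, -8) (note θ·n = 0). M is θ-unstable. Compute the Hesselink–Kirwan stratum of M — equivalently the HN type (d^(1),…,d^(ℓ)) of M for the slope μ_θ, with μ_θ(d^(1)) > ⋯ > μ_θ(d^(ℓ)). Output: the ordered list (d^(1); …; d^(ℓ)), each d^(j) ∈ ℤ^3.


Barcode: M ≅ I[1,1]^2, I[1,2], I[1,3]. HN layers by μ_θ (2 steps, strictly decreasing):
  μ^(1)=6; μ^(2)=-1

((0, 1, 0); (4, 1, 1))


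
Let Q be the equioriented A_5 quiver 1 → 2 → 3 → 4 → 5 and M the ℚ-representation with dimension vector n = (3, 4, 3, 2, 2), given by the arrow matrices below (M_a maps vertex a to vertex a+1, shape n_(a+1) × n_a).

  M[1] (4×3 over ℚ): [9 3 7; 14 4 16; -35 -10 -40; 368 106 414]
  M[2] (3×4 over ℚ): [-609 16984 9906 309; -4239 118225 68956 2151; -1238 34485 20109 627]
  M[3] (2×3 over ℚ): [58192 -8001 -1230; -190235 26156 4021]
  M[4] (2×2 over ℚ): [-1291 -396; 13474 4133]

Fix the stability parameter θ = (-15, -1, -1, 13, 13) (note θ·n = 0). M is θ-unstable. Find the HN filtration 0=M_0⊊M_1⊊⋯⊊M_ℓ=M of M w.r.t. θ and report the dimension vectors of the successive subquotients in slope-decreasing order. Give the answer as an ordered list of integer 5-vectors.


Via rank(M_{q-1}∘⋯∘M_p): M ≅ I[1,1], I[1,5]^2, I[2,2], I[2,3].
μ_θ-semistable layers: μ^(1)=13; μ^(2)=-1; μ^(3)=-15

((0, 0, 0, 2, 2); (0, 4, 3, 0, 0); (3, 0, 0, 0, 0))


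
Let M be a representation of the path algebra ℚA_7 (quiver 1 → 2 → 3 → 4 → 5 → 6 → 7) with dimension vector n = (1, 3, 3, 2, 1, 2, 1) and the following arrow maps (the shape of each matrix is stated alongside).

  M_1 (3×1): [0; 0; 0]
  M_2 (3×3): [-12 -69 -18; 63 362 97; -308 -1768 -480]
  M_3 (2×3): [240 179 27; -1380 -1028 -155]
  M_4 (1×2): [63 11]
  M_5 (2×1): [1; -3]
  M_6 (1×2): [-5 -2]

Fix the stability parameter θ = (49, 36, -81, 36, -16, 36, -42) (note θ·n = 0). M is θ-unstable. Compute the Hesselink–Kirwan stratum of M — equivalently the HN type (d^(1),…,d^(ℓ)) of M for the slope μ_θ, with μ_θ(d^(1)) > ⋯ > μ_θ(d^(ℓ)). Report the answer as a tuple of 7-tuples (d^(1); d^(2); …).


Via rank(M_{q-1}∘⋯∘M_p): M ≅ I[1,1], I[2,3], I[2,4], I[2,7], I[6,6].
μ_θ-semistable layers: μ^(1)=49; μ^(2)=36; μ^(3)=7/2; μ^(4)=-45/2

((1, 0, 0, 0, 0, 0, 0); (0, 0, 0, 1, 0, 1, 0); (0, 0, 0, 1, 1, 1, 1); (0, 3, 3, 0, 0, 0, 0))


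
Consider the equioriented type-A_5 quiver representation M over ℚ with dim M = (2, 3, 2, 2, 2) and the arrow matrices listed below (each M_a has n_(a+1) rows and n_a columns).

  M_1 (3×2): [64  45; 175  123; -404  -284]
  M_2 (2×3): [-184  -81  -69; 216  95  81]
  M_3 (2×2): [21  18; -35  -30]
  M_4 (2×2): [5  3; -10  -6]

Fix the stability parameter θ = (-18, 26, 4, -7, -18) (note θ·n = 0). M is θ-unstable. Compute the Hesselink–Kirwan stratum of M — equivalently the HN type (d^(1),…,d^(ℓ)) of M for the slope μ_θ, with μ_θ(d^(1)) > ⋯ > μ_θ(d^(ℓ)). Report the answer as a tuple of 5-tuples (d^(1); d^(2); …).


Via rank(M_{q-1}∘⋯∘M_p): M ≅ I[1,2], I[1,4], I[2,3], I[4,5], I[5,5].
μ_θ-semistable layers: μ^(1)=26; μ^(2)=15; μ^(3)=23/3; μ^(4)=-25/2; μ^(5)=-18

((0, 1, 0, 0, 0); (0, 1, 1, 0, 0); (0, 1, 1, 1, 0); (0, 0, 0, 1, 1); (2, 0, 0, 0, 1))


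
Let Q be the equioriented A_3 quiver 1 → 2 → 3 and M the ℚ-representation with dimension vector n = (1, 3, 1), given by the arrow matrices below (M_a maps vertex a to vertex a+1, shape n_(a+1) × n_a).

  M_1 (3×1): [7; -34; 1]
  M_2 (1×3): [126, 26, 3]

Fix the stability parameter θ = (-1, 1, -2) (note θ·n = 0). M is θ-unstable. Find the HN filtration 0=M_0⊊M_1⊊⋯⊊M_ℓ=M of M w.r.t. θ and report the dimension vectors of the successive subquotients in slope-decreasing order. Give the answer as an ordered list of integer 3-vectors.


Via rank(M_{q-1}∘⋯∘M_p): M ≅ I[1,3], I[2,2]^2.
μ_θ-semistable layers: μ^(1)=1; μ^(2)=-1/2; μ^(3)=-1

((0, 2, 0); (0, 1, 1); (1, 0, 0))


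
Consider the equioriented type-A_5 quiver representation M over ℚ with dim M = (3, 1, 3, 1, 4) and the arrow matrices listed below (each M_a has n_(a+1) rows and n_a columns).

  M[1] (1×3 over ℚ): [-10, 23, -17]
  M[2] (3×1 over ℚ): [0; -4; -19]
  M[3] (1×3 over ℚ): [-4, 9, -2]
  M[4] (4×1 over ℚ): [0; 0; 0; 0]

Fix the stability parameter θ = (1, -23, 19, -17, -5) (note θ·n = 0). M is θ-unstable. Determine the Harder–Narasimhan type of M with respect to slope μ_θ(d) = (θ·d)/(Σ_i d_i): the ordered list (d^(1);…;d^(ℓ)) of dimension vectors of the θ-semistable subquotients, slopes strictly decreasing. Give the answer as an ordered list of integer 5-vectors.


Interval decomposition of M: I[1,1]^2, I[1,4], I[3,3]^2, I[5,5]^4.
HN type (ℓ=4): μ^(1)=19; μ^(2)=1; μ^(3)=-5; μ^(4)=-11

((0, 0, 2, 0, 0); (2, 0, 1, 1, 0); (0, 0, 0, 0, 4); (1, 1, 0, 0, 0))


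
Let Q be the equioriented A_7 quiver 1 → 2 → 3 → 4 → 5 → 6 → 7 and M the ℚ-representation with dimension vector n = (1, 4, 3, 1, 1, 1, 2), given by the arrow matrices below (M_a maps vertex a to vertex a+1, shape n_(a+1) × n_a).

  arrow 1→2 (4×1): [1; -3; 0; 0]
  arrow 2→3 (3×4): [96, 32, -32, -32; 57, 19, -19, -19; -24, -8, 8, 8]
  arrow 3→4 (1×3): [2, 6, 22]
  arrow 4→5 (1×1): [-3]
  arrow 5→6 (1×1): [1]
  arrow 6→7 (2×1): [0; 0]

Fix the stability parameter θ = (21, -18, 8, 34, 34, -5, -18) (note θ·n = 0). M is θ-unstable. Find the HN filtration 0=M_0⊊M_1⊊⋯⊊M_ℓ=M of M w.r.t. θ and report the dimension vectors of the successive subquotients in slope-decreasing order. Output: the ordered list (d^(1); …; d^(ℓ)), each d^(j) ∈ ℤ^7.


Via rank(M_{q-1}∘⋯∘M_p): M ≅ I[1,2], I[2,2]^2, I[2,6], I[3,3]^2, I[7,7]^2.
μ_θ-semistable layers: μ^(1)=21; μ^(2)=8; μ^(3)=3/2; μ^(4)=-18

((0, 0, 0, 1, 1, 1, 0); (0, 0, 3, 0, 0, 0, 0); (1, 1, 0, 0, 0, 0, 0); (0, 3, 0, 0, 0, 0, 2))


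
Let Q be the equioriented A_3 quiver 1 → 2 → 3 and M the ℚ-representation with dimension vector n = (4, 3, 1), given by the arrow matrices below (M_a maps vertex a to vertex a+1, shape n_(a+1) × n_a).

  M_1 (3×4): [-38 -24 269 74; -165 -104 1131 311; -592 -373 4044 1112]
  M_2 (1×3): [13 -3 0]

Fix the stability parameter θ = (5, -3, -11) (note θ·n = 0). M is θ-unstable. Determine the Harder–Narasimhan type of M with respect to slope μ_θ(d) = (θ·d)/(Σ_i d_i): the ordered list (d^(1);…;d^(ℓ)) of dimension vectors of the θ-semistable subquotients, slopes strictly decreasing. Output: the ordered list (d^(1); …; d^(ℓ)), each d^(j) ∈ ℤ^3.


Interval decomposition of M: I[1,1], I[1,2]^2, I[1,3].
HN type (ℓ=3): μ^(1)=5; μ^(2)=1; μ^(3)=-3

((1, 0, 0); (2, 2, 0); (1, 1, 1))


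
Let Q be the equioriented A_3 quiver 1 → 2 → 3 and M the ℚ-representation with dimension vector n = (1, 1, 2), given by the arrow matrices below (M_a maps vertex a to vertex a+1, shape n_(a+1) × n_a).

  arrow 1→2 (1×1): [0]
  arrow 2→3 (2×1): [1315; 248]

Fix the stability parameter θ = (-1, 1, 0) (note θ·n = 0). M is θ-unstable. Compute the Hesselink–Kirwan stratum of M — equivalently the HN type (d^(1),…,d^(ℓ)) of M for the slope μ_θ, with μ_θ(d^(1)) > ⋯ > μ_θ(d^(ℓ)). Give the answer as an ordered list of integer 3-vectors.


Barcode: M ≅ I[1,1], I[2,3], I[3,3]. HN layers by μ_θ (3 steps, strictly decreasing):
  μ^(1)=1/2; μ^(2)=0; μ^(3)=-1

((0, 1, 1); (0, 0, 1); (1, 0, 0))


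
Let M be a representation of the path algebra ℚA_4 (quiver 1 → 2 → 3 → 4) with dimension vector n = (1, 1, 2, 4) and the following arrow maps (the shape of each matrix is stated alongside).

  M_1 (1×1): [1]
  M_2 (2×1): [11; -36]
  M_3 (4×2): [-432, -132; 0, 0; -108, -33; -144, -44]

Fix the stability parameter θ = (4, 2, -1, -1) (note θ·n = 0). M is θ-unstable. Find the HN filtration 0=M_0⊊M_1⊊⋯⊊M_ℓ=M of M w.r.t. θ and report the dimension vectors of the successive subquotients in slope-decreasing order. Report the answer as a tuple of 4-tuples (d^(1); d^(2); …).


Interval decomposition of M: I[1,3], I[3,4], I[4,4]^3.
HN type (ℓ=2): μ^(1)=5/3; μ^(2)=-1

((1, 1, 1, 0); (0, 0, 1, 4))


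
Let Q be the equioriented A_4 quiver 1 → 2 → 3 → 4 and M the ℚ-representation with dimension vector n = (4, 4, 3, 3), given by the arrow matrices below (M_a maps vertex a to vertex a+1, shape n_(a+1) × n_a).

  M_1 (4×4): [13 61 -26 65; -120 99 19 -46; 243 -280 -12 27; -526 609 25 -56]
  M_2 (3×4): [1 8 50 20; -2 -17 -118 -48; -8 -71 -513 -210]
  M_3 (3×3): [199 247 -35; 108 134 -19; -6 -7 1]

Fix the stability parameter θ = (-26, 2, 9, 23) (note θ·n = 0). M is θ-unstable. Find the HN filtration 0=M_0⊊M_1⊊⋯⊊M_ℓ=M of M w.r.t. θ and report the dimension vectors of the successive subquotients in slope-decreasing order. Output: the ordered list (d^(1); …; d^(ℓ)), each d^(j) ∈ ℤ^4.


Via rank(M_{q-1}∘⋯∘M_p): M ≅ I[1,2], I[1,4]^3.
μ_θ-semistable layers: μ^(1)=23; μ^(2)=9; μ^(3)=2; μ^(4)=-26

((0, 0, 0, 3); (0, 0, 3, 0); (0, 4, 0, 0); (4, 0, 0, 0))


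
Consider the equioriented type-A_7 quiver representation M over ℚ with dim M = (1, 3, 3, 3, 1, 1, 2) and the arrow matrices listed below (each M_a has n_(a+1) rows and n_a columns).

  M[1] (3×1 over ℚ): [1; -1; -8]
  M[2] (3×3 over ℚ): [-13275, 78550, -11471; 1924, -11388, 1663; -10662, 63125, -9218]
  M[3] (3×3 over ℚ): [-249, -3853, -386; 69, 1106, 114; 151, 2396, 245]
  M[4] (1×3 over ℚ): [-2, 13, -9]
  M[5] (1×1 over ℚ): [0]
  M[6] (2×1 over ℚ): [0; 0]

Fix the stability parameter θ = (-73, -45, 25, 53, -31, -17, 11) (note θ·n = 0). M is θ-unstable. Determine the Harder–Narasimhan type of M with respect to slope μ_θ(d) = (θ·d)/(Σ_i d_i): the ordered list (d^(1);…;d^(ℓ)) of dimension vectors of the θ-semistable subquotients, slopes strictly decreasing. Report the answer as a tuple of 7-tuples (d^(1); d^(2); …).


Via rank(M_{q-1}∘⋯∘M_p): M ≅ I[1,5], I[2,4]^2, I[6,6], I[7,7]^2.
μ_θ-semistable layers: μ^(1)=53; μ^(2)=25; μ^(3)=47/3; μ^(4)=11; μ^(5)=-17; μ^(6)=-45; μ^(7)=-73

((0, 0, 0, 2, 0, 0, 0); (0, 0, 2, 0, 0, 0, 0); (0, 0, 1, 1, 1, 0, 0); (0, 0, 0, 0, 0, 0, 2); (0, 0, 0, 0, 0, 1, 0); (0, 3, 0, 0, 0, 0, 0); (1, 0, 0, 0, 0, 0, 0))


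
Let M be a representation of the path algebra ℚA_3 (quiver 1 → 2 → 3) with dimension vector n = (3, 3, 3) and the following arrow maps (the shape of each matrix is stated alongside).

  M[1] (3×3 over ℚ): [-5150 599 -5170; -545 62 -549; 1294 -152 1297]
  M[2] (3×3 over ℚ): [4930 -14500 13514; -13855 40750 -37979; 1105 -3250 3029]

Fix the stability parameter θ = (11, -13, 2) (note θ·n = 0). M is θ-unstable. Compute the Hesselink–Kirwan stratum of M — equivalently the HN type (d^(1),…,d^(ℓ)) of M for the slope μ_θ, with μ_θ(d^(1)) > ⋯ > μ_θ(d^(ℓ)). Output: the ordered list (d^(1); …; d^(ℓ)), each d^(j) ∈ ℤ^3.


Barcode: M ≅ I[1,2]^2, I[1,3], I[3,3]^2. HN layers by μ_θ (2 steps, strictly decreasing):
  μ^(1)=2; μ^(2)=-1

((0, 0, 3); (3, 3, 0))


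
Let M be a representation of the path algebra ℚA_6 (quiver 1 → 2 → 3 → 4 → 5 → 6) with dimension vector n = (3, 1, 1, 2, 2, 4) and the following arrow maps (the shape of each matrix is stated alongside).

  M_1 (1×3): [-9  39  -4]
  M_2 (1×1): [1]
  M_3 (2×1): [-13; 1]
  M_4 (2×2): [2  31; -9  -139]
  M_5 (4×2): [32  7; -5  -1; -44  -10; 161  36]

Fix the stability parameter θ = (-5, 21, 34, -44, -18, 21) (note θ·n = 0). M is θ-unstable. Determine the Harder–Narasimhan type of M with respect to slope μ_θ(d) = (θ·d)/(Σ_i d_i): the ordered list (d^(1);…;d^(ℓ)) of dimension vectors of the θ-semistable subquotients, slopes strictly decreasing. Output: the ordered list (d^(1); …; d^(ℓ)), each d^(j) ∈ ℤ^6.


Via rank(M_{q-1}∘⋯∘M_p): M ≅ I[1,1]^2, I[1,6], I[4,6], I[6,6]^2.
μ_θ-semistable layers: μ^(1)=21; μ^(2)=-7/4; μ^(3)=-5; μ^(4)=-18; μ^(5)=-44

((0, 0, 0, 0, 0, 4); (0, 1, 1, 1, 1, 0); (3, 0, 0, 0, 0, 0); (0, 0, 0, 0, 1, 0); (0, 0, 0, 1, 0, 0))


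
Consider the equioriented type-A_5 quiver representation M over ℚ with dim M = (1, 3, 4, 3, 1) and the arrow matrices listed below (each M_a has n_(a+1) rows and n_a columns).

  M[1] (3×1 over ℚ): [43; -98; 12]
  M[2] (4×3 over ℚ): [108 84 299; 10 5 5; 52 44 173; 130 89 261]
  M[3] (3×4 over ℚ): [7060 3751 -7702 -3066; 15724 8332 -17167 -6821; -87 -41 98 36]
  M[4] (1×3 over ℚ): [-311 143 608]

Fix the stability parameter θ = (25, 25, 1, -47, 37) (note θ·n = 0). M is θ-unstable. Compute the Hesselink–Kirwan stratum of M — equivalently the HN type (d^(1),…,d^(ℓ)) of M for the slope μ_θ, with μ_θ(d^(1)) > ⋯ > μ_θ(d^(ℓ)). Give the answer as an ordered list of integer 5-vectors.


Barcode: M ≅ I[1,2], I[2,4], I[2,5], I[3,3], I[3,4]. HN layers by μ_θ (5 steps, strictly decreasing):
  μ^(1)=37; μ^(2)=25; μ^(3)=1; μ^(4)=-7; μ^(5)=-23

((0, 0, 0, 0, 1); (1, 1, 0, 0, 0); (0, 0, 1, 0, 0); (0, 2, 2, 2, 0); (0, 0, 1, 1, 0))


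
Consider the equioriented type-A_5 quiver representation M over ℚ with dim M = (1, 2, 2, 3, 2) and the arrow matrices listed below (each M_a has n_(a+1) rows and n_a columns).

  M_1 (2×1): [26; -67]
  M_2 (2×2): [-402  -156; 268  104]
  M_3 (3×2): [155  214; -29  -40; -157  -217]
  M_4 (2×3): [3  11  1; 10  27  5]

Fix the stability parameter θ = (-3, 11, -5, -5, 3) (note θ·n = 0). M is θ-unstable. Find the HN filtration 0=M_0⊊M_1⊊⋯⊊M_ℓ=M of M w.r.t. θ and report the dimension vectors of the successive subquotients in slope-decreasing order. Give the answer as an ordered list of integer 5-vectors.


Interval decomposition of M: I[1,2], I[2,5], I[3,5], I[4,4].
HN type (ℓ=5): μ^(1)=11; μ^(2)=3; μ^(3)=1/3; μ^(4)=-3; μ^(5)=-5

((0, 1, 0, 0, 0); (0, 0, 0, 0, 2); (0, 1, 1, 1, 0); (1, 0, 0, 0, 0); (0, 0, 1, 2, 0))


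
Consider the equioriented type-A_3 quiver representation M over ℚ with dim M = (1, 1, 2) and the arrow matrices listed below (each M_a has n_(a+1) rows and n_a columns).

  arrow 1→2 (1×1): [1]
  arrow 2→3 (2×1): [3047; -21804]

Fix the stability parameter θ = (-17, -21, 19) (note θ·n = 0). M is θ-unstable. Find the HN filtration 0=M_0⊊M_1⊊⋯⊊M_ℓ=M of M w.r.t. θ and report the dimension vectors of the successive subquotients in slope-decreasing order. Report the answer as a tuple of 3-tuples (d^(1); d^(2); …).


Interval decomposition of M: I[1,3], I[3,3].
HN type (ℓ=2): μ^(1)=19; μ^(2)=-19

((0, 0, 2); (1, 1, 0))


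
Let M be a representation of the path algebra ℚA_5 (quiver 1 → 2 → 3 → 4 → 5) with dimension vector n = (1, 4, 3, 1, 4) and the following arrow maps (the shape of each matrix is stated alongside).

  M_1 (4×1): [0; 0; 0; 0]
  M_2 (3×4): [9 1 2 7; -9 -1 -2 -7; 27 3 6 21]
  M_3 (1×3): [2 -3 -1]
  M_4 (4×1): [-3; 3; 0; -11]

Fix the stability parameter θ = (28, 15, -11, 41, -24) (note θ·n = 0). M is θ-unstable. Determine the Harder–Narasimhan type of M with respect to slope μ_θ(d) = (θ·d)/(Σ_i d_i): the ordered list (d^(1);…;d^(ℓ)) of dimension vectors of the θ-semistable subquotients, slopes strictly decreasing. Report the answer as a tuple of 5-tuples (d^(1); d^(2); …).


Interval decomposition of M: I[1,1], I[2,2]^3, I[2,5], I[3,3]^2, I[5,5]^3.
HN type (ℓ=6): μ^(1)=28; μ^(2)=15; μ^(3)=17/2; μ^(4)=2; μ^(5)=-11; μ^(6)=-24

((1, 0, 0, 0, 0); (0, 3, 0, 0, 0); (0, 0, 0, 1, 1); (0, 1, 1, 0, 0); (0, 0, 2, 0, 0); (0, 0, 0, 0, 3))


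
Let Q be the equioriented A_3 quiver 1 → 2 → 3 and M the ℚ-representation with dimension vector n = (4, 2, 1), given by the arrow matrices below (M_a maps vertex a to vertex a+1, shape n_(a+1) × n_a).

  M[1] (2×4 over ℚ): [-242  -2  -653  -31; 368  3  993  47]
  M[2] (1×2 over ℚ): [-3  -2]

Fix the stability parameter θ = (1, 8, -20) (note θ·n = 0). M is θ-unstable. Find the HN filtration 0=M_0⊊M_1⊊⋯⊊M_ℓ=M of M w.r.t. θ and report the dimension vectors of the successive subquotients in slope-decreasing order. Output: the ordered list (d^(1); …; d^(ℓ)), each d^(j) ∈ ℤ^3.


Interval decomposition of M: I[1,1]^2, I[1,2], I[1,3].
HN type (ℓ=3): μ^(1)=8; μ^(2)=1; μ^(3)=-11/3

((0, 1, 0); (3, 0, 0); (1, 1, 1))


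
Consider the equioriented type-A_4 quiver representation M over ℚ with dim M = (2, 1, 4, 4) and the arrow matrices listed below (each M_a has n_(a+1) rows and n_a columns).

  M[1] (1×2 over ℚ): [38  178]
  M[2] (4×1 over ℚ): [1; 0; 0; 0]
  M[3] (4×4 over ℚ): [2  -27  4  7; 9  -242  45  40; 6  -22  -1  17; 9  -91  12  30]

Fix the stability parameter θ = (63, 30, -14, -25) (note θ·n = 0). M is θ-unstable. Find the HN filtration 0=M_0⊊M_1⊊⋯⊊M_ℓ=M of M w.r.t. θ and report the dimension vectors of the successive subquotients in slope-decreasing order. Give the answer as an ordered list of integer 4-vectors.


Barcode: M ≅ I[1,1], I[1,4], I[3,4]^3. HN layers by μ_θ (3 steps, strictly decreasing):
  μ^(1)=63; μ^(2)=27/2; μ^(3)=-39/2

((1, 0, 0, 0); (1, 1, 1, 1); (0, 0, 3, 3))


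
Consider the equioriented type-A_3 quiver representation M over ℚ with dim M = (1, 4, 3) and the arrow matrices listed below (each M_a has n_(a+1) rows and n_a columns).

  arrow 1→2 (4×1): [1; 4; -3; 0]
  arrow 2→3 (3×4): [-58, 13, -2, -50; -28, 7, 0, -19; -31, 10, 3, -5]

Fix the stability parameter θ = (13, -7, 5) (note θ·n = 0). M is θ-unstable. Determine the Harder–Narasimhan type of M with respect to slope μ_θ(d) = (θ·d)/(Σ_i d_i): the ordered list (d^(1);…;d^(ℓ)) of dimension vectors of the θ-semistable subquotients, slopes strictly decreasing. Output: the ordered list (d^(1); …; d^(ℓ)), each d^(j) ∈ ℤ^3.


Via rank(M_{q-1}∘⋯∘M_p): M ≅ I[1,2], I[2,3]^3.
μ_θ-semistable layers: μ^(1)=5; μ^(2)=3; μ^(3)=-7

((0, 0, 3); (1, 1, 0); (0, 3, 0))


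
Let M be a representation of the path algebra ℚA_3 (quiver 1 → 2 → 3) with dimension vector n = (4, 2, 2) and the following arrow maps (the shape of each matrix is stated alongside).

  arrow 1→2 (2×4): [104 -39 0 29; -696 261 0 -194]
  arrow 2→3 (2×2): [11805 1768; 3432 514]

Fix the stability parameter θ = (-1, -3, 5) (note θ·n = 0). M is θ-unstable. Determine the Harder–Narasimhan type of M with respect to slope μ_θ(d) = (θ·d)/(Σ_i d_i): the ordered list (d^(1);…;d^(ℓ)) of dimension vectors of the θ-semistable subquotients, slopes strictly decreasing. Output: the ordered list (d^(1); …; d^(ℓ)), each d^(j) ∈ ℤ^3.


Interval decomposition of M: I[1,1]^2, I[1,3]^2.
HN type (ℓ=3): μ^(1)=5; μ^(2)=-1; μ^(3)=-2

((0, 0, 2); (2, 0, 0); (2, 2, 0))


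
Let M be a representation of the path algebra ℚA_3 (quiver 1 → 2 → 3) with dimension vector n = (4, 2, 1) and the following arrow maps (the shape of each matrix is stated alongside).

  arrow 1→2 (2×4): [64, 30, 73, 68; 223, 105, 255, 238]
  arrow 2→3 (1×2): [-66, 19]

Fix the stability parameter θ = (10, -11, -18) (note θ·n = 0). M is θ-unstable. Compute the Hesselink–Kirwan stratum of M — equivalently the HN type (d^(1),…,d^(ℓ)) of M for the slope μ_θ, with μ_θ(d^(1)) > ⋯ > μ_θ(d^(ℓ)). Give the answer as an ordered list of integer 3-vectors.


Interval decomposition of M: I[1,1]^2, I[1,2], I[1,3].
HN type (ℓ=3): μ^(1)=10; μ^(2)=-1/2; μ^(3)=-19/3

((2, 0, 0); (1, 1, 0); (1, 1, 1))


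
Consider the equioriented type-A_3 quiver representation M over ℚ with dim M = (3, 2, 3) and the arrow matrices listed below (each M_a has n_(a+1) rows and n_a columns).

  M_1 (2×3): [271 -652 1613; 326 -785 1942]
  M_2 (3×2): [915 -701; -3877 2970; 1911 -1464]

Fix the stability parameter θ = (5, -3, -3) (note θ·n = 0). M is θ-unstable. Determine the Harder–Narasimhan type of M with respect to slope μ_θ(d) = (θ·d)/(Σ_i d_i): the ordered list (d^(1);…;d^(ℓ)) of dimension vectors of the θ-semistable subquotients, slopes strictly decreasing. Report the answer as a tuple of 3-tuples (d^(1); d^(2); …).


Interval decomposition of M: I[1,1], I[1,3]^2, I[3,3].
HN type (ℓ=3): μ^(1)=5; μ^(2)=-1/3; μ^(3)=-3

((1, 0, 0); (2, 2, 2); (0, 0, 1))


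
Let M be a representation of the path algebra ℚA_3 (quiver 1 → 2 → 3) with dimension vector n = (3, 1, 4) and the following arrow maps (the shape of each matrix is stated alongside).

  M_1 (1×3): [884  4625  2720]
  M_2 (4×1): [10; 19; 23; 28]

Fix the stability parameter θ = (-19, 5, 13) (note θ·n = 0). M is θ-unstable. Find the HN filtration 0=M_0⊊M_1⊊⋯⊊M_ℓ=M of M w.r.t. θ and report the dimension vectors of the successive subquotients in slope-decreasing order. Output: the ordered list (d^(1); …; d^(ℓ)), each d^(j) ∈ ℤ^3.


Interval decomposition of M: I[1,1]^2, I[1,3], I[3,3]^3.
HN type (ℓ=3): μ^(1)=13; μ^(2)=5; μ^(3)=-19

((0, 0, 4); (0, 1, 0); (3, 0, 0))


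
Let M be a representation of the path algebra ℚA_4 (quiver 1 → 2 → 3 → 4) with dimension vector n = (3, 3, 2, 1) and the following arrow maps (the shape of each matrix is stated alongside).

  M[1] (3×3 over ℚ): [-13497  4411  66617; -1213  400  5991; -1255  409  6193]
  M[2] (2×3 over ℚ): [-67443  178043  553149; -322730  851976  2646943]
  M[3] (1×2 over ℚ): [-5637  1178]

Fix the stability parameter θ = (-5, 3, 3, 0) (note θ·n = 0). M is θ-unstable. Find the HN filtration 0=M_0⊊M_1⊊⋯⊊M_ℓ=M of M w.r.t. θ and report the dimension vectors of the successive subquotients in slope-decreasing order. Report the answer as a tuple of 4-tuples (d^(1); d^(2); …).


Via rank(M_{q-1}∘⋯∘M_p): M ≅ I[1,2], I[1,3], I[1,4].
μ_θ-semistable layers: μ^(1)=3; μ^(2)=2; μ^(3)=-5

((0, 2, 1, 0); (0, 1, 1, 1); (3, 0, 0, 0))


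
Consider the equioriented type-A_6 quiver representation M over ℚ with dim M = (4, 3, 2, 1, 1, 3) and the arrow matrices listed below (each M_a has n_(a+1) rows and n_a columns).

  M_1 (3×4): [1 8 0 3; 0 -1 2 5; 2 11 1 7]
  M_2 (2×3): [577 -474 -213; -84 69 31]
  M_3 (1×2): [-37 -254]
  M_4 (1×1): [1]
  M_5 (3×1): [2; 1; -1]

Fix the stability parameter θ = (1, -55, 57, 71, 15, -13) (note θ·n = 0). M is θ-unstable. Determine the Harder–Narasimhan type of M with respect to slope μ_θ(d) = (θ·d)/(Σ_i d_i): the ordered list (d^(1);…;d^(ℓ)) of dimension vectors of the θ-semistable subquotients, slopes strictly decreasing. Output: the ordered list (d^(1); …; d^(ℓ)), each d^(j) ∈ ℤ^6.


Via rank(M_{q-1}∘⋯∘M_p): M ≅ I[1,1], I[1,2], I[1,3], I[1,6], I[6,6]^2.
μ_θ-semistable layers: μ^(1)=57; μ^(2)=65/2; μ^(3)=1; μ^(4)=-13; μ^(5)=-27

((0, 0, 1, 0, 0, 0); (0, 0, 1, 1, 1, 1); (1, 0, 0, 0, 0, 0); (0, 0, 0, 0, 0, 2); (3, 3, 0, 0, 0, 0))


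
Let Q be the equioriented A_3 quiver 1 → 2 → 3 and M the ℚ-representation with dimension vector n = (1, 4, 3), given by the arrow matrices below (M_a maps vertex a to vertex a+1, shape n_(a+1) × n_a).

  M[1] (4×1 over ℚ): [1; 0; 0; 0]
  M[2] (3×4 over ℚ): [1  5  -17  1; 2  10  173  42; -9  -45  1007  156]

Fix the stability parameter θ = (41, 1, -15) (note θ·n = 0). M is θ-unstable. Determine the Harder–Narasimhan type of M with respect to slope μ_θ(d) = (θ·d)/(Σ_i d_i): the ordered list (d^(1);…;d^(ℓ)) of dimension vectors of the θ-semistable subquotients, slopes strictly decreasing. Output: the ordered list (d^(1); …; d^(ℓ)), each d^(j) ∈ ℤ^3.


Interval decomposition of M: I[1,3], I[2,2], I[2,3]^2.
HN type (ℓ=3): μ^(1)=9; μ^(2)=1; μ^(3)=-7

((1, 1, 1); (0, 1, 0); (0, 2, 2))


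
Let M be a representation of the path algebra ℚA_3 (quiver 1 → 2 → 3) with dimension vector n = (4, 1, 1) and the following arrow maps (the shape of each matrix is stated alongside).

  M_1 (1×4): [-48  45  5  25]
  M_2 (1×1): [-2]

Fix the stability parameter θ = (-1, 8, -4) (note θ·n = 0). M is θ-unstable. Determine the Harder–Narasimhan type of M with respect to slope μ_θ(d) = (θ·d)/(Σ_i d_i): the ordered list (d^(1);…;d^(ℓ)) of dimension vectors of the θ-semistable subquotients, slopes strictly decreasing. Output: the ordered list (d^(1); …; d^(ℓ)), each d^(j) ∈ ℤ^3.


Interval decomposition of M: I[1,1]^3, I[1,3].
HN type (ℓ=2): μ^(1)=2; μ^(2)=-1

((0, 1, 1); (4, 0, 0))


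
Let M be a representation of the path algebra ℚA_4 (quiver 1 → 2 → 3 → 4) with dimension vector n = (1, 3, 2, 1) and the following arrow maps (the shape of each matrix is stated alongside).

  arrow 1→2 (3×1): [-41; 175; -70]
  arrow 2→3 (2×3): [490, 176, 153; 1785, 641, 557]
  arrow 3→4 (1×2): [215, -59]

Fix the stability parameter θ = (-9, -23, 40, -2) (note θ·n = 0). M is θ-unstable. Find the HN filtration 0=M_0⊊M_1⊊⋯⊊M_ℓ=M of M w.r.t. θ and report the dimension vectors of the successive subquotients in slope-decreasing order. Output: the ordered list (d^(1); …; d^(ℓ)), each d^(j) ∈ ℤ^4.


Via rank(M_{q-1}∘⋯∘M_p): M ≅ I[1,2], I[2,3], I[2,4].
μ_θ-semistable layers: μ^(1)=40; μ^(2)=19; μ^(3)=-16; μ^(4)=-23

((0, 0, 1, 0); (0, 0, 1, 1); (1, 1, 0, 0); (0, 2, 0, 0))


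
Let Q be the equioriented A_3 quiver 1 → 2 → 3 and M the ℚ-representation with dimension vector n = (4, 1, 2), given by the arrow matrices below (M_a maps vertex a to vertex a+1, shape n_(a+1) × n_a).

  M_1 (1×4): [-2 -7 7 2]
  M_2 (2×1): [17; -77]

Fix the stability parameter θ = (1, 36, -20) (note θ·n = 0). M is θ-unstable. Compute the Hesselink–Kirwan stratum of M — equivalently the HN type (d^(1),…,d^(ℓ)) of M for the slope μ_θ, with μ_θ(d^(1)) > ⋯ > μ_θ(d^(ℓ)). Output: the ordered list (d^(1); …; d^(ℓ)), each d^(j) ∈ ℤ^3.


Via rank(M_{q-1}∘⋯∘M_p): M ≅ I[1,1]^3, I[1,3], I[3,3].
μ_θ-semistable layers: μ^(1)=8; μ^(2)=1; μ^(3)=-20

((0, 1, 1); (4, 0, 0); (0, 0, 1))


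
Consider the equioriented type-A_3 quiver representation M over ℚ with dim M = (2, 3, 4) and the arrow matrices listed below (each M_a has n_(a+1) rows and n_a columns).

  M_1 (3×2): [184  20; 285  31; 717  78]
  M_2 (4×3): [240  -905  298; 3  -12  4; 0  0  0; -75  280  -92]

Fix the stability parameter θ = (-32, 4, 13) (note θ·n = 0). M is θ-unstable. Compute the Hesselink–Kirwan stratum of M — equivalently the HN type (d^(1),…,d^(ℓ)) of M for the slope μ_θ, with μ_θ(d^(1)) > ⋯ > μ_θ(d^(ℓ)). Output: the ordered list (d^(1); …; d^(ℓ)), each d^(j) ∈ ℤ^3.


Barcode: M ≅ I[1,2], I[1,3], I[2,3], I[3,3]^2. HN layers by μ_θ (3 steps, strictly decreasing):
  μ^(1)=13; μ^(2)=4; μ^(3)=-32

((0, 0, 4); (0, 3, 0); (2, 0, 0))


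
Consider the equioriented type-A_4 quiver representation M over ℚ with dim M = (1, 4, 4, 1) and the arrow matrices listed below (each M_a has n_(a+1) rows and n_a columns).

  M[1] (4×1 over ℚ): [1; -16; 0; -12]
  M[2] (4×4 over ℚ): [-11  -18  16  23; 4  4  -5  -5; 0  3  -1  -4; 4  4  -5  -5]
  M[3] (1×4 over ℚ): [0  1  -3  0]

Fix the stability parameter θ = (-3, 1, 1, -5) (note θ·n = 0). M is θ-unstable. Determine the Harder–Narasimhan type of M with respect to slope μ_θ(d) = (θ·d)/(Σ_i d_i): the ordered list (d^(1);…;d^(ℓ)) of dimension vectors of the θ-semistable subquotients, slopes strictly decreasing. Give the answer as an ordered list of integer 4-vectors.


Barcode: M ≅ I[1,3], I[2,2], I[2,3], I[2,4], I[3,3]. HN layers by μ_θ (3 steps, strictly decreasing):
  μ^(1)=1; μ^(2)=-1; μ^(3)=-3

((0, 3, 3, 0); (0, 1, 1, 1); (1, 0, 0, 0))


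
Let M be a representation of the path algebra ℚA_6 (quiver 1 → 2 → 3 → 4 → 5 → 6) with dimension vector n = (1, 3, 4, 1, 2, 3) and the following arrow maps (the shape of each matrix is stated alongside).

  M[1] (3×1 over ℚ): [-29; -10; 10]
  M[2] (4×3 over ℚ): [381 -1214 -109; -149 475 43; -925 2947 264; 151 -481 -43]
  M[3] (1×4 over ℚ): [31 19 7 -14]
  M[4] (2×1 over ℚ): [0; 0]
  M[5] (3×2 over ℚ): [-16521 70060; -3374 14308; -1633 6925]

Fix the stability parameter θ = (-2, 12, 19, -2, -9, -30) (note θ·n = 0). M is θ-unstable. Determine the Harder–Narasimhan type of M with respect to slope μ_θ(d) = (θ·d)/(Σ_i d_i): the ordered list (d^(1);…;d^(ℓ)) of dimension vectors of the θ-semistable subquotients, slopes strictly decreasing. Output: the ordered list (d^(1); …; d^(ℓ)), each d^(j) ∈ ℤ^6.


Via rank(M_{q-1}∘⋯∘M_p): M ≅ I[1,4], I[2,3]^2, I[3,3], I[5,6]^2, I[6,6].
μ_θ-semistable layers: μ^(1)=19; μ^(2)=12; μ^(3)=29/3; μ^(4)=-2; μ^(5)=-39/2; μ^(6)=-30

((0, 0, 3, 0, 0, 0); (0, 2, 0, 0, 0, 0); (0, 1, 1, 1, 0, 0); (1, 0, 0, 0, 0, 0); (0, 0, 0, 0, 2, 2); (0, 0, 0, 0, 0, 1))


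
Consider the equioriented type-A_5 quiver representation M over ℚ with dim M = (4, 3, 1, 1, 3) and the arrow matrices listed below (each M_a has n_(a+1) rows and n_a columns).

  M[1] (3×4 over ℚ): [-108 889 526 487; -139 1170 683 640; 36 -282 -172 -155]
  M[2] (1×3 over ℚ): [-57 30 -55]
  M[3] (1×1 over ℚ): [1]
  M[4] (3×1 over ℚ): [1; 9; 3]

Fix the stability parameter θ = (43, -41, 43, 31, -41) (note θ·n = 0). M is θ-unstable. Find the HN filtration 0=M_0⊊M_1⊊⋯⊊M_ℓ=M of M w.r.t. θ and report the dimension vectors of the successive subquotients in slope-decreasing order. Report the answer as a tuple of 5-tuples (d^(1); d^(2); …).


Barcode: M ≅ I[1,1], I[1,2]^2, I[1,5], I[5,5]^2. HN layers by μ_θ (4 steps, strictly decreasing):
  μ^(1)=43; μ^(2)=11; μ^(3)=1; μ^(4)=-41

((1, 0, 0, 0, 0); (0, 0, 1, 1, 1); (3, 3, 0, 0, 0); (0, 0, 0, 0, 2))


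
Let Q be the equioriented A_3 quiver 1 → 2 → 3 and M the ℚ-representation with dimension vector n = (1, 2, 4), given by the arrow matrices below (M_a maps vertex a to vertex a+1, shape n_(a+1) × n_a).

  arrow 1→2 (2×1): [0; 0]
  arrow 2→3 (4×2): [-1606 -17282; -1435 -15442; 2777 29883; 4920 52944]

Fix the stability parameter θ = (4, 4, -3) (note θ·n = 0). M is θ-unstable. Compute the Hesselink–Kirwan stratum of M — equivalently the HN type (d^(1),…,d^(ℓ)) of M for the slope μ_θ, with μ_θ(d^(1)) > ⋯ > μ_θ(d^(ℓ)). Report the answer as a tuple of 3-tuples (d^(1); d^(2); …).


Via rank(M_{q-1}∘⋯∘M_p): M ≅ I[1,1], I[2,3]^2, I[3,3]^2.
μ_θ-semistable layers: μ^(1)=4; μ^(2)=1/2; μ^(3)=-3

((1, 0, 0); (0, 2, 2); (0, 0, 2))


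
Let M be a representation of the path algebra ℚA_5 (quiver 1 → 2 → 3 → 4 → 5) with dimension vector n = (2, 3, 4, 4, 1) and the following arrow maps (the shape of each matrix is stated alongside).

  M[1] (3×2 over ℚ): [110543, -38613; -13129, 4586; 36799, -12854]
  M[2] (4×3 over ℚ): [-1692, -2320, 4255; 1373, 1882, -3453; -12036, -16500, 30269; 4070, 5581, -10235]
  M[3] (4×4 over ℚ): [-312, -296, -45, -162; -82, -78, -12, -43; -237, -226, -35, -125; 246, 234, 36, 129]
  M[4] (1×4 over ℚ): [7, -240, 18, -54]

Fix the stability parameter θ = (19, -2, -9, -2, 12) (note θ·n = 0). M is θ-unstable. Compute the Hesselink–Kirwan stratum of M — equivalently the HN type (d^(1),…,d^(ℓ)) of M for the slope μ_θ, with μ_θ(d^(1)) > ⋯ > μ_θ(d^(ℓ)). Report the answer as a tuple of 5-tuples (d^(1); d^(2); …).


Interval decomposition of M: I[1,3], I[1,5], I[2,4], I[3,4], I[4,4].
HN type (ℓ=6): μ^(1)=12; μ^(2)=8/3; μ^(3)=3/2; μ^(4)=-2; μ^(5)=-11/2; μ^(6)=-9

((0, 0, 0, 0, 1); (1, 1, 1, 0, 0); (1, 1, 1, 1, 0); (0, 0, 0, 3, 0); (0, 1, 1, 0, 0); (0, 0, 1, 0, 0))


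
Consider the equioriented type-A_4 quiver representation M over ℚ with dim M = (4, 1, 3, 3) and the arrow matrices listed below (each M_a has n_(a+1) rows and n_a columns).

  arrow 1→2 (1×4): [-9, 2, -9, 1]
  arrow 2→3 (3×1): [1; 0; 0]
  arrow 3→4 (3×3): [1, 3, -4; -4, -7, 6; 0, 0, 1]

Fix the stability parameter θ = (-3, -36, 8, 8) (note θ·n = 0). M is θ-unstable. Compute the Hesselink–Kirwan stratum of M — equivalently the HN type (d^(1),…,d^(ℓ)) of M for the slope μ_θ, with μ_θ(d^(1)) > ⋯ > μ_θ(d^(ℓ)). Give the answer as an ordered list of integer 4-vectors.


Interval decomposition of M: I[1,1]^3, I[1,4], I[3,4]^2.
HN type (ℓ=3): μ^(1)=8; μ^(2)=-3; μ^(3)=-39/2

((0, 0, 3, 3); (3, 0, 0, 0); (1, 1, 0, 0))


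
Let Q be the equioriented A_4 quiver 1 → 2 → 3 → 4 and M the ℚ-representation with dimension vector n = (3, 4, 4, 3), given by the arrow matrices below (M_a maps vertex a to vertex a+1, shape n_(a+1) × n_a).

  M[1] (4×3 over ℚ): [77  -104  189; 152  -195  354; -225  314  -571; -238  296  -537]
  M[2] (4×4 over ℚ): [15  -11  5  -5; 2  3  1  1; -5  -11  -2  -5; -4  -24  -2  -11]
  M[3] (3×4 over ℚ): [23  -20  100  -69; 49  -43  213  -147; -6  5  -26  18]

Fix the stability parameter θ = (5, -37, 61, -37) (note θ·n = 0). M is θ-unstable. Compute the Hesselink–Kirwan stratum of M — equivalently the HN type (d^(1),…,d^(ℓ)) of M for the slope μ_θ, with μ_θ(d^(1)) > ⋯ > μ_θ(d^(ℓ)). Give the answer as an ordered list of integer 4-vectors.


Barcode: M ≅ I[1,4]^3, I[2,3]. HN layers by μ_θ (4 steps, strictly decreasing):
  μ^(1)=61; μ^(2)=12; μ^(3)=-16; μ^(4)=-37

((0, 0, 1, 0); (0, 0, 3, 3); (3, 3, 0, 0); (0, 1, 0, 0))


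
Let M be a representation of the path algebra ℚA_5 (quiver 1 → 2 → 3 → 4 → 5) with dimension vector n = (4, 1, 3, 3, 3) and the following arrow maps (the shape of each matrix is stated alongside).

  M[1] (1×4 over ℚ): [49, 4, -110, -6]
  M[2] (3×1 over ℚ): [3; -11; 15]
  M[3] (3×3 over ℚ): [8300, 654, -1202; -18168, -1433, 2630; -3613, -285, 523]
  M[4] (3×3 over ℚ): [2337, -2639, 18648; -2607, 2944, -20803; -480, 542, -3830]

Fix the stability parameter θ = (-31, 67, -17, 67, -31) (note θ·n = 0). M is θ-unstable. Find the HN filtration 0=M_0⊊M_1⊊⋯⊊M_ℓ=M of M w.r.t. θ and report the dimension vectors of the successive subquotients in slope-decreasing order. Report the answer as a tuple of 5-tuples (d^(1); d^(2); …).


Via rank(M_{q-1}∘⋯∘M_p): M ≅ I[1,1]^3, I[1,5], I[3,4], I[3,5], I[5,5].
μ_θ-semistable layers: μ^(1)=67; μ^(2)=43/2; μ^(3)=18; μ^(4)=-17; μ^(5)=-31

((0, 0, 0, 1, 0); (0, 1, 1, 1, 1); (0, 0, 0, 1, 1); (0, 0, 2, 0, 0); (4, 0, 0, 0, 1))


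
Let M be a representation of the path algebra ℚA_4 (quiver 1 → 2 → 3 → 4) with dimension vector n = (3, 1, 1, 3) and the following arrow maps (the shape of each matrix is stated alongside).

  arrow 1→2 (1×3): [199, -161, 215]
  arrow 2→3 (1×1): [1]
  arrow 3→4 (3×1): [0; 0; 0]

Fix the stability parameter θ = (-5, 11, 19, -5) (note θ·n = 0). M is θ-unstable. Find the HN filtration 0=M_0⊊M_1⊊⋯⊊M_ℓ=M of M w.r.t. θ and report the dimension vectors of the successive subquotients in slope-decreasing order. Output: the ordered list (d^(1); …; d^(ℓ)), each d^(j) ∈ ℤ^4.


Via rank(M_{q-1}∘⋯∘M_p): M ≅ I[1,1]^2, I[1,3], I[4,4]^3.
μ_θ-semistable layers: μ^(1)=19; μ^(2)=11; μ^(3)=-5

((0, 0, 1, 0); (0, 1, 0, 0); (3, 0, 0, 3))


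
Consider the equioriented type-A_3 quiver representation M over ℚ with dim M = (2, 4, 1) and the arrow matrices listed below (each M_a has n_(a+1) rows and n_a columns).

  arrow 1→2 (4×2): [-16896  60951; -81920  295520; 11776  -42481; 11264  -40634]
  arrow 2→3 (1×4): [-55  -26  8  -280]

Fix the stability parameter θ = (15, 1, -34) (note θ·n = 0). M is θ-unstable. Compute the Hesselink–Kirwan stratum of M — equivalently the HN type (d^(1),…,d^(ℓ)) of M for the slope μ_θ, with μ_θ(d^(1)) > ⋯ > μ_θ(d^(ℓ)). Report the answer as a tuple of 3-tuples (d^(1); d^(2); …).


Interval decomposition of M: I[1,1], I[1,3], I[2,2]^3.
HN type (ℓ=3): μ^(1)=15; μ^(2)=1; μ^(3)=-6

((1, 0, 0); (0, 3, 0); (1, 1, 1))


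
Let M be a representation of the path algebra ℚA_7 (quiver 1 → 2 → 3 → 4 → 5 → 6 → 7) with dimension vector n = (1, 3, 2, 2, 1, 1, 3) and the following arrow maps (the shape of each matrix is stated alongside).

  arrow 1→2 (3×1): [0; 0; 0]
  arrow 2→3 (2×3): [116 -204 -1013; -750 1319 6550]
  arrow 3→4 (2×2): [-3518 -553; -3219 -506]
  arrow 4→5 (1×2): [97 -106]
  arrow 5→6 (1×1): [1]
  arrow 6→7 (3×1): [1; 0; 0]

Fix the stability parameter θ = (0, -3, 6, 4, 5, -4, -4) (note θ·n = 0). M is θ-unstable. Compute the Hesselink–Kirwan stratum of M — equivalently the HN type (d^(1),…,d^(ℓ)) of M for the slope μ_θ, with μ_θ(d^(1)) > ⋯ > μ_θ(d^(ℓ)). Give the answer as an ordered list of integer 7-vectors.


Barcode: M ≅ I[1,1], I[2,2], I[2,4], I[2,7], I[7,7]^2. HN layers by μ_θ (5 steps, strictly decreasing):
  μ^(1)=5; μ^(2)=7/5; μ^(3)=0; μ^(4)=-3; μ^(5)=-4

((0, 0, 1, 1, 0, 0, 0); (0, 0, 1, 1, 1, 1, 1); (1, 0, 0, 0, 0, 0, 0); (0, 3, 0, 0, 0, 0, 0); (0, 0, 0, 0, 0, 0, 2))
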